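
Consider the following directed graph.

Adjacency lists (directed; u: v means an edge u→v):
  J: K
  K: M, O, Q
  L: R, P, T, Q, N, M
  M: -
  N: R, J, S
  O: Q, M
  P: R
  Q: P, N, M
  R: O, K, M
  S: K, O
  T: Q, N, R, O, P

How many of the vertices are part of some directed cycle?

A vertex is on a directed cycle iff it belongs to a strongly connected component of size ≥ 2 (or has a self-loop).
The vertices on cycles are {J, K, N, O, P, Q, R, S} — 8 in total.

8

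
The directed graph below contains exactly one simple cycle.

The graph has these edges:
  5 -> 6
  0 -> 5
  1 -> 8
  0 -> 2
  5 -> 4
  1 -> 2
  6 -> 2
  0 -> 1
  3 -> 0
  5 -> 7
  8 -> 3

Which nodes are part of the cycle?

0, 1, 3, 8

DFS with gray/black marking from 0:
0 gray
  2 gray
  2 black
  5 gray
    7 gray
    7 black
    4 gray
    4 black
    6 gray
      6→2: 2 black — skip
    6 black
  5 black
  1 gray
    1→2: 2 black — skip
    8 gray
      3 gray
        3→0: 0 is gray → back edge
Back edge closes the cycle 0 → 1 → 8 → 3 → 0; its vertices are {0, 1, 3, 8}.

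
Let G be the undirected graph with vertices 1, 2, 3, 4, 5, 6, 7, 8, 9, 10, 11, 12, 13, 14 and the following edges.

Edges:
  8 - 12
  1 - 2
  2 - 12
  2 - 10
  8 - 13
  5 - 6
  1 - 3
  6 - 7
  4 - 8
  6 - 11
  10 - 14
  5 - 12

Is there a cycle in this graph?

No

DFS, tracking each vertex's parent; an edge to a visited non-parent vertex closes a cycle.
Start from 1:
visit 1 (parent –)
  visit 2 (parent 1)
    2–1: parent, skip
    visit 12 (parent 2)
      12–2: parent, skip
      visit 5 (parent 12)
        5–12: parent, skip
        visit 6 (parent 5)
          visit 11 (parent 6)
            11–6: parent, skip
          visit 7 (parent 6)
            7–6: parent, skip
          6–5: parent, skip
      visit 8 (parent 12)
        visit 13 (parent 8)
          13–8: parent, skip
        visit 4 (parent 8)
          4–8: parent, skip
        8–12: parent, skip
    visit 10 (parent 2)
      10–2: parent, skip
      visit 14 (parent 10)
        14–10: parent, skip
  visit 3 (parent 1)
    3–1: parent, skip
visit 9 (parent –)
No non-parent visited neighbor found — the graph is a forest.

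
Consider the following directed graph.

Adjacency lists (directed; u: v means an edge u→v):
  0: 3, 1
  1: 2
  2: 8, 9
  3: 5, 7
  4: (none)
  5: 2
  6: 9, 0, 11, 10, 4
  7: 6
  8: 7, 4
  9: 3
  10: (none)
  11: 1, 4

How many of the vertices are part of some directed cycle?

A vertex is on a directed cycle iff it belongs to a strongly connected component of size ≥ 2 (or has a self-loop).
The vertices on cycles are {0, 1, 2, 3, 5, 6, 7, 8, 9, 11} — 10 in total.

10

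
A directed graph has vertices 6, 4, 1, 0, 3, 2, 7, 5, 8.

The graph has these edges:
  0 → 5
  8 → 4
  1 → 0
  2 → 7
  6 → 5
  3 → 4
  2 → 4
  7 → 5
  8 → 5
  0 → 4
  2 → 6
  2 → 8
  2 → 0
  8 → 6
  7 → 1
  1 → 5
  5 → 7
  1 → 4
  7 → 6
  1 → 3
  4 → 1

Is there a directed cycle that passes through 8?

8 lies on a cycle iff there is a path from 8 back to itself.
Exploring from 8, it never reaches itself; equivalently, its strongly connected component is a singleton.

No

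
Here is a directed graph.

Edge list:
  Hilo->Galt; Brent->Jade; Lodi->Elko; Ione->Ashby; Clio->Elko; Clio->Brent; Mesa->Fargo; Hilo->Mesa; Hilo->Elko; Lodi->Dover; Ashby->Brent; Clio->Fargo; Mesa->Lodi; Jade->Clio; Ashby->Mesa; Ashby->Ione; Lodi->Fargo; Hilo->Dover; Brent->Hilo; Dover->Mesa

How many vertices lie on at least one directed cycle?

8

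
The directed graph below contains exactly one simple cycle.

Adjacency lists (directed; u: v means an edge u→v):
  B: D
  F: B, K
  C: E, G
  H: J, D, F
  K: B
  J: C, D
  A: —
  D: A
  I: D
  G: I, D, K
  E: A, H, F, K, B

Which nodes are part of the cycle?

DFS with gray/black marking from C:
C gray
  E gray
    A gray
    A black
    H gray
      J gray
        J→C: C is gray → back edge
Back edge closes the cycle C → E → H → J → C; its vertices are {C, E, H, J}.

C, E, H, J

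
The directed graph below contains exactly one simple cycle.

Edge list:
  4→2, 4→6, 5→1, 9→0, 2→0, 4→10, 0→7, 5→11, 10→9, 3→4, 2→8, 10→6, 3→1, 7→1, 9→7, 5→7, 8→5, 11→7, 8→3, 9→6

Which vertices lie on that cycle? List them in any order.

2, 3, 4, 8

DFS with gray/black marking from 3:
3 gray
  4 gray
    10 gray
      6 gray
      6 black
      9 gray
        0 gray
          7 gray
            1 gray
            1 black
          7 black
        0 black
        9→7: 7 black — skip
        9→6: 6 black — skip
      9 black
    10 black
    2 gray
      2→0: 0 black — skip
      8 gray
        8→3: 3 is gray → back edge
Back edge closes the cycle 3 → 4 → 2 → 8 → 3; its vertices are {2, 3, 4, 8}.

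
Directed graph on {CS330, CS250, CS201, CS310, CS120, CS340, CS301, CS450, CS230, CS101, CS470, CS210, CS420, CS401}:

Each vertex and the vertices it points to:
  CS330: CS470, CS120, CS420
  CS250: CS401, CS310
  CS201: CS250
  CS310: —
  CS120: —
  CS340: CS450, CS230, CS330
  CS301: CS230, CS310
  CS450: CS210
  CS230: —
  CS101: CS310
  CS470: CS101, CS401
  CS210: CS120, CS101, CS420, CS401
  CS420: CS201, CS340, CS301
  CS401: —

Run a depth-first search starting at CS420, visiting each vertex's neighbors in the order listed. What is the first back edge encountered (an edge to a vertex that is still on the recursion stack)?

CS210→CS420

DFS from CS420 (visiting each vertex's neighbors in the order listed); mark gray on enter, black on exit:
CS420 gray
  CS201 gray
    CS250 gray
      CS401 gray
      CS401 black
      CS310 gray
      CS310 black
    CS250 black
  CS201 black
  CS340 gray
    CS450 gray
      CS210 gray
        CS120 gray
        CS120 black
        CS101 gray
          CS101→CS310: CS310 black — skip
        CS101 black
        CS210→CS420: CS420 is gray → back edge
First back edge: CS210 → CS420.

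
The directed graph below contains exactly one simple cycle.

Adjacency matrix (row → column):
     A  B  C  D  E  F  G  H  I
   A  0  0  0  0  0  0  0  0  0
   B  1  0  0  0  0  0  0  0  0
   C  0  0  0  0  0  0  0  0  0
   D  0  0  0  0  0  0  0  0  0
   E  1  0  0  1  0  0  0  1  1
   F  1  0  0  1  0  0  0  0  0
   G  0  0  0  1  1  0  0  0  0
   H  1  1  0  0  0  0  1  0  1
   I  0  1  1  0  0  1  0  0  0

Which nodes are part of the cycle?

E, G, H

DFS with gray/black marking from E:
E gray
  I gray
    B gray
      A gray
      A black
    B black
    F gray
      D gray
      D black
      F→A: A black — skip
    F black
    C gray
    C black
  I black
  E→A: A black — skip
  H gray
    H→A: A black — skip
    G gray
      G→E: E is gray → back edge
Back edge closes the cycle E → H → G → E; its vertices are {E, G, H}.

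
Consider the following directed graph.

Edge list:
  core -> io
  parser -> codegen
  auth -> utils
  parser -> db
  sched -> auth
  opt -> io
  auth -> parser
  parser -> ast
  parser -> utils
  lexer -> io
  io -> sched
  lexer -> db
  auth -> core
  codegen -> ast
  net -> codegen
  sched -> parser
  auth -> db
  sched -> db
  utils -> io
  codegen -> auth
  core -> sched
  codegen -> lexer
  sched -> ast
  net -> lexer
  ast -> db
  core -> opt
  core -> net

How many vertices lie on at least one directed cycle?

10

A vertex is on a directed cycle iff it belongs to a strongly connected component of size ≥ 2 (or has a self-loop).
The vertices on cycles are {io, net, opt, auth, core, lexer, sched, utils, parser, codegen} — 10 in total.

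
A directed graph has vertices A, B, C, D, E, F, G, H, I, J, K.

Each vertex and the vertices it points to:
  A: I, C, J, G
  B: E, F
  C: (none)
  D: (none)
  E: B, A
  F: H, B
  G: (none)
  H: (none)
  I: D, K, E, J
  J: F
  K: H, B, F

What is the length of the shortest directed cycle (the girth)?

2

For each vertex v, BFS finds the shortest path from v back to v.
The shortest such closed walk is E → B → E, length 2.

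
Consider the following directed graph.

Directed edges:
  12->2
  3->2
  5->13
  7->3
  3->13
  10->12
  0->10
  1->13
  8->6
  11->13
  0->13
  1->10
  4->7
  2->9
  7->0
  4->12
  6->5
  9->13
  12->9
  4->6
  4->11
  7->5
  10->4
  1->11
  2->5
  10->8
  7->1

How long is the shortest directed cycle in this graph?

4

For each vertex v, BFS finds the shortest path from v back to v.
The shortest such closed walk is 10 → 4 → 7 → 1 → 10, length 4.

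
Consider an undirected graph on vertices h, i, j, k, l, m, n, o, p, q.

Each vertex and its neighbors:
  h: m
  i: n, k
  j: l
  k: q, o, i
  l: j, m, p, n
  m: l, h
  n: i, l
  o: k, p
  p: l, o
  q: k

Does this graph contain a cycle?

Yes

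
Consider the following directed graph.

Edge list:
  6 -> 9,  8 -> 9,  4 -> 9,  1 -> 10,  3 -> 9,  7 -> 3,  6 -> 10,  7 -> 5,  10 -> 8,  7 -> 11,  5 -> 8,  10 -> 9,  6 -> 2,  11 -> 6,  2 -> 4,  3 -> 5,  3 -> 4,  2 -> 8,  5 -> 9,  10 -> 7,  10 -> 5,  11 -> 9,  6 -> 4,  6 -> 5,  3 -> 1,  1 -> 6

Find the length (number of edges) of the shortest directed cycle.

For each vertex v, BFS finds the shortest path from v back to v.
The shortest such closed walk is 7 → 11 → 6 → 10 → 7, length 4.

4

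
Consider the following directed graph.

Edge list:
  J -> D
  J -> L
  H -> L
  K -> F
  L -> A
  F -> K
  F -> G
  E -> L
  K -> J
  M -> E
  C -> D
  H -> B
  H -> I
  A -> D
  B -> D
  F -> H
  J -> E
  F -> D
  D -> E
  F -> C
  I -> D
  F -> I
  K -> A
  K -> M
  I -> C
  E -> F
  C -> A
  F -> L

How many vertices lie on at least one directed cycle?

A vertex is on a directed cycle iff it belongs to a strongly connected component of size ≥ 2 (or has a self-loop).
The vertices on cycles are {A, B, C, D, E, F, H, I, J, K, L, M} — 12 in total.

12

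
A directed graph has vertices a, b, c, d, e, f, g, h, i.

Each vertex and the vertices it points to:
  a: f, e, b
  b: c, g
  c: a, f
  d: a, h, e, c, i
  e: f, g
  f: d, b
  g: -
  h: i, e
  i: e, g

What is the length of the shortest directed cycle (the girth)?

3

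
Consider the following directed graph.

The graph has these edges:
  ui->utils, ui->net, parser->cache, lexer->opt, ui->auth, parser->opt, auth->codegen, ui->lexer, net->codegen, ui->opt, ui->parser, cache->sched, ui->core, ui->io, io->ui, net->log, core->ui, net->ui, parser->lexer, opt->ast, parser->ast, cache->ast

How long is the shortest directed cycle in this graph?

2

For each vertex v, BFS finds the shortest path from v back to v.
The shortest such closed walk is core → ui → core, length 2.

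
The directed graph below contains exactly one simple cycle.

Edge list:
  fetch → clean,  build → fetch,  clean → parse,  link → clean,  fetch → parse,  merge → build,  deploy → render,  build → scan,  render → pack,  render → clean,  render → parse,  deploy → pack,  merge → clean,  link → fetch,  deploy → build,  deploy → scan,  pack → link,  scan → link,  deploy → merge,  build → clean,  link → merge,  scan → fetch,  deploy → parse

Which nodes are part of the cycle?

link, scan, build, merge

DFS with gray/black marking from merge:
merge gray
  clean gray
    parse gray
    parse black
  clean black
  build gray
    scan gray
      link gray
        fetch gray
          fetch→parse: parse black — skip
          fetch→clean: clean black — skip
        fetch black
        link→merge: merge is gray → back edge
Back edge closes the cycle merge → build → scan → link → merge; its vertices are {link, scan, build, merge}.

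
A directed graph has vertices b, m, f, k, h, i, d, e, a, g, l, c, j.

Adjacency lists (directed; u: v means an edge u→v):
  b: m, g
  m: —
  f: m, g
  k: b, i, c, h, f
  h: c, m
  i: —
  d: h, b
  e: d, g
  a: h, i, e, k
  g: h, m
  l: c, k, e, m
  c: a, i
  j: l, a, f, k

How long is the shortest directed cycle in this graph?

For each vertex v, BFS finds the shortest path from v back to v.
The shortest such closed walk is k → c → a → k, length 3.

3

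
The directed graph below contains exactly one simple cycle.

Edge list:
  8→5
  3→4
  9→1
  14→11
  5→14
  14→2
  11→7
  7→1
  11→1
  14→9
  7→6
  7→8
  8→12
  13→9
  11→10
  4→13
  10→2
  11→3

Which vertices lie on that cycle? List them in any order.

5, 7, 8, 11, 14

DFS with gray/black marking from 14:
14 gray
  9 gray
    1 gray
    1 black
  9 black
  11 gray
    7 gray
      6 gray
      6 black
      8 gray
        5 gray
          5→14: 14 is gray → back edge
Back edge closes the cycle 14 → 11 → 7 → 8 → 5 → 14; its vertices are {5, 7, 8, 11, 14}.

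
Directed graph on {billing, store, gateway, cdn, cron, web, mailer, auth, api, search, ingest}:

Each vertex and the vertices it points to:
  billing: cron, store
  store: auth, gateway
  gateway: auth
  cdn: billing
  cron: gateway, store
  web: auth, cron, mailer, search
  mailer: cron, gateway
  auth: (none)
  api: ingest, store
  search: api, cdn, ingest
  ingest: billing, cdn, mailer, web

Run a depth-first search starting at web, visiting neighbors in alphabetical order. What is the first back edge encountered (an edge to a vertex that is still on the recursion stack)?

ingest→web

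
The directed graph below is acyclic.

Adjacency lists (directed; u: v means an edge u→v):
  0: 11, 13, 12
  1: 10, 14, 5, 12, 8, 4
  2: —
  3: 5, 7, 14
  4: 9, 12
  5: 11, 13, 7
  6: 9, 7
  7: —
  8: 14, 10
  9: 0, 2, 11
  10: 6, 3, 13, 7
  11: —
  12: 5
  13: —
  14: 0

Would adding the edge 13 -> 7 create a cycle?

No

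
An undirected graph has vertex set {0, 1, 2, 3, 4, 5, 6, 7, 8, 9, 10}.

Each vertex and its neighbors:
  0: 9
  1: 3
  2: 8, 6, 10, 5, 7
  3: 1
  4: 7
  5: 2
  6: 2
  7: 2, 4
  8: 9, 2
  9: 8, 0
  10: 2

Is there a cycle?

DFS, tracking each vertex's parent; an edge to a visited non-parent vertex closes a cycle.
Start from 1:
visit 1 (parent –)
  visit 3 (parent 1)
    3–1: parent, skip
visit 0 (parent –)
  visit 9 (parent 0)
    visit 8 (parent 9)
      8–9: parent, skip
      visit 2 (parent 8)
        2–8: parent, skip
        visit 6 (parent 2)
          6–2: parent, skip
        visit 10 (parent 2)
          10–2: parent, skip
        visit 5 (parent 2)
          5–2: parent, skip
        visit 7 (parent 2)
          7–2: parent, skip
          visit 4 (parent 7)
            4–7: parent, skip
    9–0: parent, skip
No non-parent visited neighbor found — the graph is a forest.

No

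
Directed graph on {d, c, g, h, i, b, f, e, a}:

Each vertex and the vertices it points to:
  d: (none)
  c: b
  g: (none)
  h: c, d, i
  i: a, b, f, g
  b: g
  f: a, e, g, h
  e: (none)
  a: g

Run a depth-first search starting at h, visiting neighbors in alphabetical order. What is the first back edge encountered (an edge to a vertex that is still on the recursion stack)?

DFS from h (visiting neighbors in alphabetical order); mark gray on enter, black on exit:
h gray
  c gray
    b gray
      g gray
      g black
    b black
  c black
  d gray
  d black
  i gray
    a gray
      a→g: g black — skip
    a black
    i→b: b black — skip
    f gray
      f→a: a black — skip
      e gray
      e black
      f→g: g black — skip
      f→h: h is gray → back edge
First back edge: f → h.

f->h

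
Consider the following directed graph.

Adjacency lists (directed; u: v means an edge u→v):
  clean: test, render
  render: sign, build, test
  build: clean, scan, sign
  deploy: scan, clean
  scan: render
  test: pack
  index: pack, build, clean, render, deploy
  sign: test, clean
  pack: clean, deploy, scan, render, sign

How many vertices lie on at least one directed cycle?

8

A vertex is on a directed cycle iff it belongs to a strongly connected component of size ≥ 2 (or has a self-loop).
The vertices on cycles are {pack, scan, sign, test, build, clean, deploy, render} — 8 in total.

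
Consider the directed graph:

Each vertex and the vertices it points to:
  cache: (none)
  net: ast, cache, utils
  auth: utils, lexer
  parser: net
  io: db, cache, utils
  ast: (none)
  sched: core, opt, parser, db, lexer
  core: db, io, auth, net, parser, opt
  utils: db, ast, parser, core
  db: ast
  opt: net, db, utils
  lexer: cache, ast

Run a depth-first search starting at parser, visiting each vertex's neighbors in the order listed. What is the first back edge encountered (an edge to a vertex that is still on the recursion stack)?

utils→parser

DFS from parser (visiting each vertex's neighbors in the order listed); mark gray on enter, black on exit:
parser gray
  net gray
    ast gray
    ast black
    cache gray
    cache black
    utils gray
      db gray
        db→ast: ast black — skip
      db black
      utils→ast: ast black — skip
      utils→parser: parser is gray → back edge
First back edge: utils → parser.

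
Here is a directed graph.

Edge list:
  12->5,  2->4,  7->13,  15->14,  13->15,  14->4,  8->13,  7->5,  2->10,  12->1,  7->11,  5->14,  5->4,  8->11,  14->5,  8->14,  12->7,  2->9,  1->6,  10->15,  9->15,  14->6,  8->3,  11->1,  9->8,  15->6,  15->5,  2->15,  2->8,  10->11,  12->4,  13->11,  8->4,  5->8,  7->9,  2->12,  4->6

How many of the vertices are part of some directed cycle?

5

A vertex is on a directed cycle iff it belongs to a strongly connected component of size ≥ 2 (or has a self-loop).
The vertices on cycles are {5, 8, 13, 14, 15} — 5 in total.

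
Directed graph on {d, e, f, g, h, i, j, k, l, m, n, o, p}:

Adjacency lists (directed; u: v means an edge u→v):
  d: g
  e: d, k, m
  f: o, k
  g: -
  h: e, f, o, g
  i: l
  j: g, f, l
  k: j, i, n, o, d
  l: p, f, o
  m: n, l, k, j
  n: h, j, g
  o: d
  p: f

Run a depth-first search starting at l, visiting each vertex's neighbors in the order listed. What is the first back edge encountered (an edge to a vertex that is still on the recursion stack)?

j→f

DFS from l (visiting each vertex's neighbors in the order listed); mark gray on enter, black on exit:
l gray
  p gray
    f gray
      o gray
        d gray
          g gray
          g black
        d black
      o black
      k gray
        j gray
          j→g: g black — skip
          j→f: f is gray → back edge
First back edge: j → f.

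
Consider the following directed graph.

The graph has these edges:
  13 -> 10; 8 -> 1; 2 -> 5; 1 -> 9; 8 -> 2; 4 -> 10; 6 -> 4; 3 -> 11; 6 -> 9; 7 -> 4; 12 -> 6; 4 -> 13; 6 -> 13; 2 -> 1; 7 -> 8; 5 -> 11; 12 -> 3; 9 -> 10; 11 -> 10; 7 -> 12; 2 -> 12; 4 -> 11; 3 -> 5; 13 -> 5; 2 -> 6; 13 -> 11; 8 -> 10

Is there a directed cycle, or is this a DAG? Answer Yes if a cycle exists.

No

DFS with white/gray/black marking, starting from 11:
11 gray
  10 gray
  10 black
11 black
1 gray
  9 gray
    9→10: 10 black — skip
  9 black
1 black
2 gray
  2→1: 1 black — skip
  6 gray
    6→9: 9 black — skip
    4 gray
      13 gray
        5 gray
          5→11: 11 black — skip
        5 black
        13→11: 11 black — skip
        13→10: 10 black — skip
      13 black
      4→11: 11 black — skip
      4→10: 10 black — skip
    4 black
    6→13: 13 black — skip
  6 black
  12 gray
    12→6: 6 black — skip
    3 gray
      3→11: 11 black — skip
      3→5: 5 black — skip
    3 black
  12 black
  2→5: 5 black — skip
2 black
7 gray
  8 gray
    8→1: 1 black — skip
    8→2: 2 black — skip
    8→10: 10 black — skip
  8 black
  7→4: 4 black — skip
  7→12: 12 black — skip
7 black
Every edge goes to a white or black vertex — no back edge, so the graph is acyclic.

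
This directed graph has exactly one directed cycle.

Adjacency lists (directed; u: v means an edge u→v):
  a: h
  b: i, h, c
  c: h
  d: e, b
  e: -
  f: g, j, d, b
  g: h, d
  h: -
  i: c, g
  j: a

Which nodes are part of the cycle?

b, d, g, i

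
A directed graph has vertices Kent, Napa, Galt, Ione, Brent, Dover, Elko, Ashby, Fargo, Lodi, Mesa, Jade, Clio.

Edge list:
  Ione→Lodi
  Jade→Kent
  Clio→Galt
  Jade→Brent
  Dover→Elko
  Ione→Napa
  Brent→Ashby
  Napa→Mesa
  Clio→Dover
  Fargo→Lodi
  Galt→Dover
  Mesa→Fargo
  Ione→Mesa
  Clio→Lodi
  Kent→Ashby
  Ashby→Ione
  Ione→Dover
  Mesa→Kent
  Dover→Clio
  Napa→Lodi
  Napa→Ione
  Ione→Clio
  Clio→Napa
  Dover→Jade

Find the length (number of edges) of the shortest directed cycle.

2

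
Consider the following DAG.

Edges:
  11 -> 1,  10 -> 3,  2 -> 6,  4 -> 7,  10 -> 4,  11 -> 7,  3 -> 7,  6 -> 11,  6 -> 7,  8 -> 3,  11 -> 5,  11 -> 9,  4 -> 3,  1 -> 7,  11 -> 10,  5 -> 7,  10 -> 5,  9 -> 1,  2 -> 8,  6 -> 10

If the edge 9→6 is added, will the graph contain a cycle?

Yes

Adding 9→6 creates a cycle iff 6 can already reach 9.
Path from 6: 6 → 11 → 9.
So 6 → … → 9 → 6 is a cycle.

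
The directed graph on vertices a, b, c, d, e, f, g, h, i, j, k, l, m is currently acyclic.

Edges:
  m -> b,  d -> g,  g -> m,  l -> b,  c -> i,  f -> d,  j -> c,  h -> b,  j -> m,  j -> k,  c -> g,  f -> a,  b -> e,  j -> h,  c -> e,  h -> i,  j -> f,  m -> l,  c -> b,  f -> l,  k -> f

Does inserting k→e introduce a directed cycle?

No

Adding k→e creates a cycle iff e can already reach k.
Explore from e: no path reaches k. The graph stays acyclic.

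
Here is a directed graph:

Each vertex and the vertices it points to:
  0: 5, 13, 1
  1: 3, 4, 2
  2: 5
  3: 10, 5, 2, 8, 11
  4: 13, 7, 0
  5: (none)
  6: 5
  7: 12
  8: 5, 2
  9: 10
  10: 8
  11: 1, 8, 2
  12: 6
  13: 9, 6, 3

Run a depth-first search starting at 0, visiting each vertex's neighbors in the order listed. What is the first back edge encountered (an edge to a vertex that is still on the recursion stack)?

DFS from 0 (visiting each vertex's neighbors in the order listed); mark gray on enter, black on exit:
0 gray
  5 gray
  5 black
  13 gray
    9 gray
      10 gray
        8 gray
          8→5: 5 black — skip
          2 gray
            2→5: 5 black — skip
          2 black
        8 black
      10 black
    9 black
    6 gray
      6→5: 5 black — skip
    6 black
    3 gray
      3→10: 10 black — skip
      3→5: 5 black — skip
      3→2: 2 black — skip
      3→8: 8 black — skip
      11 gray
        1 gray
          1→3: 3 is gray → back edge
First back edge: 1 → 3.

1→3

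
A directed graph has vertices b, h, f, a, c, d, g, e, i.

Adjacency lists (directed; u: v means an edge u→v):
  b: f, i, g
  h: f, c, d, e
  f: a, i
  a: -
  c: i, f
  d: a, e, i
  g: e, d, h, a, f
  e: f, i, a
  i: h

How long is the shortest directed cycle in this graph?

3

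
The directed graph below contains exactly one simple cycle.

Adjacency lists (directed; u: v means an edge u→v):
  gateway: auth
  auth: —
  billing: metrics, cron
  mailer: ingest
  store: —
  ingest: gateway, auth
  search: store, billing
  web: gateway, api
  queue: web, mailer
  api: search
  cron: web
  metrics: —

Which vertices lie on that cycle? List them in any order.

api, web, cron, search, billing

DFS with gray/black marking from web:
web gray
  gateway gray
    auth gray
    auth black
  gateway black
  api gray
    search gray
      store gray
      store black
      billing gray
        metrics gray
        metrics black
        cron gray
          cron→web: web is gray → back edge
Back edge closes the cycle web → api → search → billing → cron → web; its vertices are {api, web, cron, search, billing}.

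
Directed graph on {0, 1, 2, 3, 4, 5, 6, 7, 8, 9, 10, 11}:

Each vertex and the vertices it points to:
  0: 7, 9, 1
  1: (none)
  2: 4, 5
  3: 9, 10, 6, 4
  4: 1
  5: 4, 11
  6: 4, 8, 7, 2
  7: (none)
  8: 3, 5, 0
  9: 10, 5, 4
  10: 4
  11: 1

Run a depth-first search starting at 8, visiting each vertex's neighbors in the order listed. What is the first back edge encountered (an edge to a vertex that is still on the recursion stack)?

DFS from 8 (visiting each vertex's neighbors in the order listed); mark gray on enter, black on exit:
8 gray
  3 gray
    9 gray
      10 gray
        4 gray
          1 gray
          1 black
        4 black
      10 black
      5 gray
        5→4: 4 black — skip
        11 gray
          11→1: 1 black — skip
        11 black
      5 black
      9→4: 4 black — skip
    9 black
    3→10: 10 black — skip
    6 gray
      6→4: 4 black — skip
      6→8: 8 is gray → back edge
First back edge: 6 → 8.

6->8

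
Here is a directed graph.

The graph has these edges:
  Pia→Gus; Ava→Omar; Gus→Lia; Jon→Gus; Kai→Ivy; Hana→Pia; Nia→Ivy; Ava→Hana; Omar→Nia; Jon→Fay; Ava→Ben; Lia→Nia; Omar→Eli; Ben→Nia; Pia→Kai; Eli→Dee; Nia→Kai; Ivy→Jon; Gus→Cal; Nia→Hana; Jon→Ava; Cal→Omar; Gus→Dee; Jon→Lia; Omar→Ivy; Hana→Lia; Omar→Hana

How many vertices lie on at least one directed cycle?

A vertex is on a directed cycle iff it belongs to a strongly connected component of size ≥ 2 (or has a self-loop).
The vertices on cycles are {Ava, Ben, Cal, Gus, Ivy, Jon, Kai, Lia, Nia, Pia, Hana, Omar} — 12 in total.

12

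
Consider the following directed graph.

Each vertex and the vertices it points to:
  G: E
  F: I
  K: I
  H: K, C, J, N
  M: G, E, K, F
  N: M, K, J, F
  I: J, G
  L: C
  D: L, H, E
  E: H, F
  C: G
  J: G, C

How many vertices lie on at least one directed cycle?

10

A vertex is on a directed cycle iff it belongs to a strongly connected component of size ≥ 2 (or has a self-loop).
The vertices on cycles are {C, E, F, G, H, I, J, K, M, N} — 10 in total.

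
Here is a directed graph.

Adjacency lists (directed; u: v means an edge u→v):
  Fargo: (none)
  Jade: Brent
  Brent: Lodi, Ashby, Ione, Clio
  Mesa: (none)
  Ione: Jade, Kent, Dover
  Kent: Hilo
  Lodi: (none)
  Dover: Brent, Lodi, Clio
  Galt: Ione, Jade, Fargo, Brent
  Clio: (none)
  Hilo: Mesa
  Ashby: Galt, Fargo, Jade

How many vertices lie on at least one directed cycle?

A vertex is on a directed cycle iff it belongs to a strongly connected component of size ≥ 2 (or has a self-loop).
The vertices on cycles are {Galt, Ione, Jade, Ashby, Brent, Dover} — 6 in total.

6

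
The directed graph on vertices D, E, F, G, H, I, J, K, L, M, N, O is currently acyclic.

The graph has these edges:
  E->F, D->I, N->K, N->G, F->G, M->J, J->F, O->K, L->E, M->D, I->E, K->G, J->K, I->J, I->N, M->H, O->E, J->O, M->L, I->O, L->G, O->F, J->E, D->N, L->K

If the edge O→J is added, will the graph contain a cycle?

Adding O→J creates a cycle iff J can already reach O.
Path from J: J → O.
So J → … → O → J is a cycle.

Yes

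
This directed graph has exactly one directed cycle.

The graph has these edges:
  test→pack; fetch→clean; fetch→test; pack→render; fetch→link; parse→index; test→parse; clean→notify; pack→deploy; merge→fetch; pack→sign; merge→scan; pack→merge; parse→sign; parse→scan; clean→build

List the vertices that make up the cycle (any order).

pack, test, fetch, merge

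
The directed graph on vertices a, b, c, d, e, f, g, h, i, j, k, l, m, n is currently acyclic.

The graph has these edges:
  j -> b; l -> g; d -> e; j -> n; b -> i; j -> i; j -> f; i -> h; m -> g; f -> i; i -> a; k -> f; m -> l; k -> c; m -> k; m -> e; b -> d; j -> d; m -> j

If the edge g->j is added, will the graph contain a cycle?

Adding g→j creates a cycle iff j can already reach g.
Explore from j: no path reaches g. The graph stays acyclic.

No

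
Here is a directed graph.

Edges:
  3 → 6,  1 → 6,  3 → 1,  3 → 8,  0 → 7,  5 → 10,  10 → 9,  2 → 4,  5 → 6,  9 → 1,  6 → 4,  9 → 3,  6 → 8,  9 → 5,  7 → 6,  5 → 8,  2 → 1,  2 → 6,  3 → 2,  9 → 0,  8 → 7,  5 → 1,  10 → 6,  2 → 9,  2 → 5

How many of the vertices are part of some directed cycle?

A vertex is on a directed cycle iff it belongs to a strongly connected component of size ≥ 2 (or has a self-loop).
The vertices on cycles are {2, 3, 5, 6, 7, 8, 9, 10} — 8 in total.

8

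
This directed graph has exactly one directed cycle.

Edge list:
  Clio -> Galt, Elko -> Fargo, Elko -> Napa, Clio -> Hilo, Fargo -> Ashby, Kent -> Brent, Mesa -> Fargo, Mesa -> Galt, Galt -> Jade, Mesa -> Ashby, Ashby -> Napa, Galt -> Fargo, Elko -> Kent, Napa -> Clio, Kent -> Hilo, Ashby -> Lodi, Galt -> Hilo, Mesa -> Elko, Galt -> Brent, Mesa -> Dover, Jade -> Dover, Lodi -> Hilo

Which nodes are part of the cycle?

DFS with gray/black marking from Galt:
Galt gray
  Fargo gray
    Ashby gray
      Lodi gray
        Hilo gray
        Hilo black
      Lodi black
      Napa gray
        Clio gray
          Clio→Hilo: Hilo black — skip
          Clio→Galt: Galt is gray → back edge
Back edge closes the cycle Galt → Fargo → Ashby → Napa → Clio → Galt; its vertices are {Clio, Galt, Napa, Ashby, Fargo}.

Clio, Galt, Napa, Ashby, Fargo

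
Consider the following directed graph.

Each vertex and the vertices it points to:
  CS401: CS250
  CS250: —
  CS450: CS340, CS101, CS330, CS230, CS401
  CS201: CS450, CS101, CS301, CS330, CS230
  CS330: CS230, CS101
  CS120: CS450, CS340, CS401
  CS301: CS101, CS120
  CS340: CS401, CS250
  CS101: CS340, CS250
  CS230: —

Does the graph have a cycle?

No

DFS with white/gray/black marking, starting from CS301:
CS301 gray
  CS101 gray
    CS340 gray
      CS401 gray
        CS250 gray
        CS250 black
      CS401 black
      CS340→CS250: CS250 black — skip
    CS340 black
    CS101→CS250: CS250 black — skip
  CS101 black
  CS120 gray
    CS450 gray
      CS450→CS340: CS340 black — skip
      CS450→CS101: CS101 black — skip
      CS330 gray
        CS230 gray
        CS230 black
        CS330→CS101: CS101 black — skip
      CS330 black
      CS450→CS230: CS230 black — skip
      CS450→CS401: CS401 black — skip
    CS450 black
    CS120→CS340: CS340 black — skip
    CS120→CS401: CS401 black — skip
  CS120 black
CS301 black
CS201 gray
  CS201→CS450: CS450 black — skip
  CS201→CS101: CS101 black — skip
  CS201→CS301: CS301 black — skip
  CS201→CS330: CS330 black — skip
  CS201→CS230: CS230 black — skip
CS201 black
Every edge goes to a white or black vertex — no back edge, so the graph is acyclic.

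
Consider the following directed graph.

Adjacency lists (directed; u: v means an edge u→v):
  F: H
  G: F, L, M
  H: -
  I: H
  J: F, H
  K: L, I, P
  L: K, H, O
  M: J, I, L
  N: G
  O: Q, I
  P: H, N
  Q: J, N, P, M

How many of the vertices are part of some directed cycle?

8

A vertex is on a directed cycle iff it belongs to a strongly connected component of size ≥ 2 (or has a self-loop).
The vertices on cycles are {G, K, L, M, N, O, P, Q} — 8 in total.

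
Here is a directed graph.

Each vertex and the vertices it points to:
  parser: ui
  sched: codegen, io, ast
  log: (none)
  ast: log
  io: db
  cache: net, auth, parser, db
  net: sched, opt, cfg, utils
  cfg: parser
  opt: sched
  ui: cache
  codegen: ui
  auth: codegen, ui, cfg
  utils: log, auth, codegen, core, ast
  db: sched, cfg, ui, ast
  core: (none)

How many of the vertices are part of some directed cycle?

A vertex is on a directed cycle iff it belongs to a strongly connected component of size ≥ 2 (or has a self-loop).
The vertices on cycles are {db, io, ui, cfg, net, opt, auth, cache, sched, utils, parser, codegen} — 12 in total.

12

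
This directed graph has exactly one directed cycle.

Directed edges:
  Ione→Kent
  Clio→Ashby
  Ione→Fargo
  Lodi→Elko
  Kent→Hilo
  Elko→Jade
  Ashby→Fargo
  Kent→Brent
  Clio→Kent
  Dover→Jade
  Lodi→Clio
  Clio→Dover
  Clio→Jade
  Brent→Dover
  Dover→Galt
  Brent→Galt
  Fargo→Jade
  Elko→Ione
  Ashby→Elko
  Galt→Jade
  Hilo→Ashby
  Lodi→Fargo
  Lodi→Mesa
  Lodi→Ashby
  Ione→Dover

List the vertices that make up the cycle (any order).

Elko, Hilo, Ione, Kent, Ashby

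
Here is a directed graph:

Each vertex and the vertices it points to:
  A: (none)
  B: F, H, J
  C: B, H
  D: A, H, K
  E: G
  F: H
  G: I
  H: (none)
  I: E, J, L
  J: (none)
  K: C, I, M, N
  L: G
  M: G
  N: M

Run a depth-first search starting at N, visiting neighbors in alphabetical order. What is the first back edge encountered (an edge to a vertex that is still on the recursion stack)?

E->G

DFS from N (visiting neighbors in alphabetical order); mark gray on enter, black on exit:
N gray
  M gray
    G gray
      I gray
        E gray
          E→G: G is gray → back edge
First back edge: E → G.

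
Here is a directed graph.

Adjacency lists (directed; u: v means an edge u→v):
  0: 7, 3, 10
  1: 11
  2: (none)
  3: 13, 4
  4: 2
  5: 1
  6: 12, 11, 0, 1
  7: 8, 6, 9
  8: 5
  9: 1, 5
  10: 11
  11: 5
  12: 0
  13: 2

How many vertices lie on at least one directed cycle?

A vertex is on a directed cycle iff it belongs to a strongly connected component of size ≥ 2 (or has a self-loop).
The vertices on cycles are {0, 1, 5, 6, 7, 11, 12} — 7 in total.

7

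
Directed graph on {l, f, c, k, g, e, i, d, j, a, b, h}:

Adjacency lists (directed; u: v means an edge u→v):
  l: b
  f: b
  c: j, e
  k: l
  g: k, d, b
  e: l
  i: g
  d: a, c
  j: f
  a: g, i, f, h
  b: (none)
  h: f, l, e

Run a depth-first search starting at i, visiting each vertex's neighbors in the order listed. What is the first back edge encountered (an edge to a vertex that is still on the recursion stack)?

a->g

DFS from i (visiting each vertex's neighbors in the order listed); mark gray on enter, black on exit:
i gray
  g gray
    k gray
      l gray
        b gray
        b black
      l black
    k black
    d gray
      a gray
        a→g: g is gray → back edge
First back edge: a → g.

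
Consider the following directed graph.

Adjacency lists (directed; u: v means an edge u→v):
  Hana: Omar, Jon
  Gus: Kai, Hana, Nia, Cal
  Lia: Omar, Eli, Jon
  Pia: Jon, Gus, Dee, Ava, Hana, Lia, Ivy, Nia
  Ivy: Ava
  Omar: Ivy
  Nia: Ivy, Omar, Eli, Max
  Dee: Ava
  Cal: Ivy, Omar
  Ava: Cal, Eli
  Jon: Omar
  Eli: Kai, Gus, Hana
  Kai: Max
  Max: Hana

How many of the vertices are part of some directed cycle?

A vertex is on a directed cycle iff it belongs to a strongly connected component of size ≥ 2 (or has a self-loop).
The vertices on cycles are {Ava, Cal, Eli, Gus, Ivy, Jon, Kai, Max, Nia, Hana, Omar} — 11 in total.

11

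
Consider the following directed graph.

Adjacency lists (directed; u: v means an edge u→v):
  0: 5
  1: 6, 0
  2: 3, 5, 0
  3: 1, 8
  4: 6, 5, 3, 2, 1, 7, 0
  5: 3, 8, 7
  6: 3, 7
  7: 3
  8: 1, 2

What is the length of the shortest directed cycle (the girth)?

For each vertex v, BFS finds the shortest path from v back to v.
The shortest such closed walk is 2 → 5 → 8 → 2, length 3.

3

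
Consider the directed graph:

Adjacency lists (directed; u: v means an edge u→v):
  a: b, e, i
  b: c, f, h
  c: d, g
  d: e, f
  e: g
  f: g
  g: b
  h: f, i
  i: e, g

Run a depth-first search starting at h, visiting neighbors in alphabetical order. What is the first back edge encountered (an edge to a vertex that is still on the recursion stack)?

DFS from h (visiting neighbors in alphabetical order); mark gray on enter, black on exit:
h gray
  f gray
    g gray
      b gray
        c gray
          d gray
            e gray
              e→g: g is gray → back edge
First back edge: e → g.

e→g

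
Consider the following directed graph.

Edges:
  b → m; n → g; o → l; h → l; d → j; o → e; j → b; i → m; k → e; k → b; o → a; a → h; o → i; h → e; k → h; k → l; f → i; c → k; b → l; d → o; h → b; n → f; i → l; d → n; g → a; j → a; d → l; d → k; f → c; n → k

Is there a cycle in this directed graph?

DFS with white/gray/black marking, starting from c:
c gray
  k gray
    e gray
    e black
    b gray
      l gray
      l black
      m gray
      m black
    b black
    k→l: l black — skip
    h gray
      h→b: b black — skip
      h→e: e black — skip
      h→l: l black — skip
    h black
  k black
c black
j gray
  j→b: b black — skip
  a gray
    a→h: h black — skip
  a black
j black
o gray
  o→a: a black — skip
  i gray
    i→m: m black — skip
    i→l: l black — skip
  i black
  o→l: l black — skip
  o→e: e black — skip
o black
f gray
  f→i: i black — skip
  f→c: c black — skip
f black
d gray
  d→o: o black — skip
  d→k: k black — skip
  d→l: l black — skip
  n gray
    g gray
      g→a: a black — skip
    g black
    n→k: k black — skip
    n→f: f black — skip
  n black
  d→j: j black — skip
d black
Every edge goes to a white or black vertex — no back edge, so the graph is acyclic.

No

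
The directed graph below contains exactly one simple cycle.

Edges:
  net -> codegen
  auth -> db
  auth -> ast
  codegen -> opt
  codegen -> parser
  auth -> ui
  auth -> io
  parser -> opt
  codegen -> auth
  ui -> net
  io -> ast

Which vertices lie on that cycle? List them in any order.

DFS with gray/black marking from codegen:
codegen gray
  auth gray
    db gray
    db black
    ast gray
    ast black
    io gray
      io→ast: ast black — skip
    io black
    ui gray
      net gray
        net→codegen: codegen is gray → back edge
Back edge closes the cycle codegen → auth → ui → net → codegen; its vertices are {ui, net, auth, codegen}.

ui, net, auth, codegen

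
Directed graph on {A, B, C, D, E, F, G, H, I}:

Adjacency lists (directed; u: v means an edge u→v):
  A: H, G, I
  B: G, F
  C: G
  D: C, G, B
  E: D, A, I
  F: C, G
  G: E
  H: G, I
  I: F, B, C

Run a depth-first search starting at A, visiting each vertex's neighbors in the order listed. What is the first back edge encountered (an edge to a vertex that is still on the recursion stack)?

C→G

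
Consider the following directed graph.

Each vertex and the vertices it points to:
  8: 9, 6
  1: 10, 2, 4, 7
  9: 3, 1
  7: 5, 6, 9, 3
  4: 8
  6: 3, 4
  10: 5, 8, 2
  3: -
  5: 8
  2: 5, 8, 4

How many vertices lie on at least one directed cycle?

A vertex is on a directed cycle iff it belongs to a strongly connected component of size ≥ 2 (or has a self-loop).
The vertices on cycles are {1, 2, 4, 5, 6, 7, 8, 9, 10} — 9 in total.

9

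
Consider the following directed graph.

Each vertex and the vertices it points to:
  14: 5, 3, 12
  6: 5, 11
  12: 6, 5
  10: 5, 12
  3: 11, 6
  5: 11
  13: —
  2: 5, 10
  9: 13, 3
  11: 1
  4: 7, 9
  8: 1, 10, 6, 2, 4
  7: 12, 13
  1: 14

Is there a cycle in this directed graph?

Yes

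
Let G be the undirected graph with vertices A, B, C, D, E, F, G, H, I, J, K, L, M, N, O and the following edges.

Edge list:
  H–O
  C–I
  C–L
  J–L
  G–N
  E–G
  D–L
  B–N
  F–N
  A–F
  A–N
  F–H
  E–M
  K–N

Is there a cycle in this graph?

DFS, tracking each vertex's parent; an edge to a visited non-parent vertex closes a cycle.
Start from N:
visit N (parent –)
  visit K (parent N)
    K–N: parent, skip
  visit G (parent N)
    visit E (parent G)
      E–G: parent, skip
      visit M (parent E)
        M–E: parent, skip
    G–N: parent, skip
  visit B (parent N)
    B–N: parent, skip
  visit F (parent N)
    F–N: parent, skip
    visit H (parent F)
      H–F: parent, skip
      visit O (parent H)
        O–H: parent, skip
    visit A (parent F)
      A–N: N visited and ≠ parent → cycle
Cycle: N – F – A – N.

Yes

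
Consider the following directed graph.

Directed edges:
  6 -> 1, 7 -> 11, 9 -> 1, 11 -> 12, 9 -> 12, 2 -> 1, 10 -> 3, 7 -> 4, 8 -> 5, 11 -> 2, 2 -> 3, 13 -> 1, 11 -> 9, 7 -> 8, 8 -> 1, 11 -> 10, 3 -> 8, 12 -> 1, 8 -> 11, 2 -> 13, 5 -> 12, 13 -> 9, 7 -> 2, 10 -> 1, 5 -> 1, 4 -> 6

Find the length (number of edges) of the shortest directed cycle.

4

For each vertex v, BFS finds the shortest path from v back to v.
The shortest such closed walk is 2 → 3 → 8 → 11 → 2, length 4.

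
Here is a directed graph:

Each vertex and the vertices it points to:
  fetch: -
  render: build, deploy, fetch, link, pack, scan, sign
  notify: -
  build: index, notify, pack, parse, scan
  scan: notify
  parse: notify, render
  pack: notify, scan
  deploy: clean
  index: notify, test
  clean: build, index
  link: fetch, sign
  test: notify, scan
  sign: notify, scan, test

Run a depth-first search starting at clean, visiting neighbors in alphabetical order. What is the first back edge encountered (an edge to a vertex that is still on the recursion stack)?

render→build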